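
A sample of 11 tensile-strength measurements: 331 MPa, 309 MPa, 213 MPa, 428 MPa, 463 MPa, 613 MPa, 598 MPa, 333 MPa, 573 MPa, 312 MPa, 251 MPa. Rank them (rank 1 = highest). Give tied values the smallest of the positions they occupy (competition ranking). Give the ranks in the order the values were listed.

Sorted (descending): 613, 598, 573, 463, 428, 333, 331, 312, 309, 251, 213
No ties — each value takes its position as its rank.

7, 9, 11, 5, 4, 1, 2, 6, 3, 8, 10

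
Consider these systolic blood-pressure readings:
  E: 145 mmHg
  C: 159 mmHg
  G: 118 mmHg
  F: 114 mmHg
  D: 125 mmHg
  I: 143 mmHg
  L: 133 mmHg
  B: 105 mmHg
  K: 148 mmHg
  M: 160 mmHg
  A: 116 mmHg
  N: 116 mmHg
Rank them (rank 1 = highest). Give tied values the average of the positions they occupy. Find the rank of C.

Sorted (descending): 160, 159, 148, 145, 143, 133, 125, 118, 116, 116, 114, 105
The 2 values of 116 occupy positions 9–10 → average rank (9+10)/2 = 9.5.
C has value 159 mmHg → rank 2.

2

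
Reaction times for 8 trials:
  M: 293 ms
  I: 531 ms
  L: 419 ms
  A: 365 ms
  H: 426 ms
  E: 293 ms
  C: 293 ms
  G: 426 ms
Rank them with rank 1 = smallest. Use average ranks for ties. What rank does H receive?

6.5

Sorted (ascending): 293, 293, 293, 365, 419, 426, 426, 531
The 3 values of 293 occupy positions 1–3 → average rank 2.
The 2 values of 426 occupy positions 6–7 → average rank (6+7)/2 = 6.5.
H has value 426 ms → rank 6.5.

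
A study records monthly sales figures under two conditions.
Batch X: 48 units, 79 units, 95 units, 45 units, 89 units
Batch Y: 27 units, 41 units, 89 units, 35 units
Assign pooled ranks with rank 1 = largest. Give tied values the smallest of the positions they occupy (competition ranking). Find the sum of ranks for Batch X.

Sorted (descending): 95, 89, 89, 79, 48, 45, 41, 35, 27
The 2 values of 89 occupy positions 2–3 → each gets rank 2.
Batch X values → pooled ranks: 48→5, 79→4, 95→1, 45→6, 89→2
Rank sum = 5 + 4 + 1 + 6 + 2 = 18

18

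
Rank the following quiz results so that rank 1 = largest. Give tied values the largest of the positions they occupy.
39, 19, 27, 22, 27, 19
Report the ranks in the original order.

Sorted (descending): 39, 27, 27, 22, 19, 19
The 2 values of 27 occupy positions 2–3 → each gets rank 3.
The 2 values of 19 occupy positions 5–6 → each gets rank 6.

1, 6, 3, 4, 3, 6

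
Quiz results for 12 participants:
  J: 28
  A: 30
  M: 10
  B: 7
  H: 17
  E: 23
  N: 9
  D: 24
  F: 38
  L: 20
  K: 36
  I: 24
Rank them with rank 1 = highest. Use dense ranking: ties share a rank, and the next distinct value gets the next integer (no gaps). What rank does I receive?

5

Sorted (descending): 38, 36, 30, 28, 24, 24, 23, 20, 17, 10, 9, 7
The 2 values of 24 share dense rank 5.
Remaining distinct values take the next consecutive integers.
I has value 24 → rank 5.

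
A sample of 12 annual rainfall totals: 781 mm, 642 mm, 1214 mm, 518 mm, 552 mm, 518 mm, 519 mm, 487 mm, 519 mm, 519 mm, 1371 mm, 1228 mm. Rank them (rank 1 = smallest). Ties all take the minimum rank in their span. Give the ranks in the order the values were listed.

Sorted (ascending): 487, 518, 518, 519, 519, 519, 552, 642, 781, 1214, 1228, 1371
The 2 values of 518 occupy positions 2–3 → each gets rank 2.
The 3 values of 519 occupy positions 4–6 → each gets rank 4.

9, 8, 10, 2, 7, 2, 4, 1, 4, 4, 12, 11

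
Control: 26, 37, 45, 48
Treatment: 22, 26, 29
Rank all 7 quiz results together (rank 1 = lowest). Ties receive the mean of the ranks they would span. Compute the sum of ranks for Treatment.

7.5

Sorted (ascending): 22, 26, 26, 29, 37, 45, 48
The 2 values of 26 occupy positions 2–3 → average rank (2+3)/2 = 2.5.
Treatment values → pooled ranks: 22→1, 26→2.5, 29→4
Rank sum = 1 + 2.5 + 4 = 7.5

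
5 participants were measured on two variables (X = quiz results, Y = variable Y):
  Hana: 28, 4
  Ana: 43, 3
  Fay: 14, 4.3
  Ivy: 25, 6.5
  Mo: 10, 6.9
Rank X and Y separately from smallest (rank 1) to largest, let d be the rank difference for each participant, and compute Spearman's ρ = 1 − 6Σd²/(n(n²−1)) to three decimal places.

-0.900

Ranks of variable 1: 4, 5, 2, 3, 1
Ranks of variable 2: 2, 1, 3, 4, 5
d = r₁ − r₂: 2, 4, -1, -1, -4
d²: 4, 16, 1, 1, 16; Σd² = 38
ρ = 1 − 6·38/(5·24) = 1 − 228/120 = -0.900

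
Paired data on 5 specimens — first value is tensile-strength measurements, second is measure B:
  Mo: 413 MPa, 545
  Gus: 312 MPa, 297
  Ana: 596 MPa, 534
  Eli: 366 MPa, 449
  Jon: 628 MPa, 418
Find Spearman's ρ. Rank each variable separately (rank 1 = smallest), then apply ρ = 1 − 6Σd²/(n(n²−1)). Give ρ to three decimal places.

0.300

Ranks of variable 1: 3, 1, 4, 2, 5
Ranks of variable 2: 5, 1, 4, 3, 2
d = r₁ − r₂: -2, 0, 0, -1, 3
d²: 4, 0, 0, 1, 9; Σd² = 14
ρ = 1 − 6·14/(5·24) = 1 − 84/120 = 0.300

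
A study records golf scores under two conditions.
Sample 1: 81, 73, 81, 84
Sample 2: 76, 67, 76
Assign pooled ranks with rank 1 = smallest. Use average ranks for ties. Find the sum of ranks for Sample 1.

Sorted (ascending): 67, 73, 76, 76, 81, 81, 84
The 2 values of 76 occupy positions 3–4 → average rank (3+4)/2 = 3.5.
The 2 values of 81 occupy positions 5–6 → average rank (5+6)/2 = 5.5.
Sample 1 values → pooled ranks: 81→5.5, 73→2, 81→5.5, 84→7
Rank sum = 5.5 + 2 + 5.5 + 7 = 20

20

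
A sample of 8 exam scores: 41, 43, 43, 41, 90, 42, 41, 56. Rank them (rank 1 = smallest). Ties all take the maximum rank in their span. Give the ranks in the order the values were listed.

Sorted (ascending): 41, 41, 41, 42, 43, 43, 56, 90
The 3 values of 41 occupy positions 1–3 → each gets rank 3.
The 2 values of 43 occupy positions 5–6 → each gets rank 6.

3, 6, 6, 3, 8, 4, 3, 7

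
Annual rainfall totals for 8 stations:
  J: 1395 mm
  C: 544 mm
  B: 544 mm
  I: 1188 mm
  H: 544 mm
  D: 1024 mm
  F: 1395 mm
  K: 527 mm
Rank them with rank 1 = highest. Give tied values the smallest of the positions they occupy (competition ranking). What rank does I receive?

Sorted (descending): 1395, 1395, 1188, 1024, 544, 544, 544, 527
The 2 values of 1395 occupy positions 1–2 → each gets rank 1.
The 3 values of 544 occupy positions 5–7 → each gets rank 5.
I has value 1188 mm → rank 3.

3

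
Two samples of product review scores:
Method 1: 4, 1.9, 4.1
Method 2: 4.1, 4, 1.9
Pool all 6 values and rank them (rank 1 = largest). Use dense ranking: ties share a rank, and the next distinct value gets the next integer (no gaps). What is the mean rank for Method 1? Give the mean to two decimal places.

2.00

Sorted (descending): 4.1, 4.1, 4, 4, 1.9, 1.9
The 2 values of 4.1 share dense rank 1.
The 2 values of 4 share dense rank 2.
The 2 values of 1.9 share dense rank 3.
Method 1 values → pooled ranks: 4→2, 1.9→3, 4.1→1
Mean rank = (2 + 3 + 1) / 3 = 2.00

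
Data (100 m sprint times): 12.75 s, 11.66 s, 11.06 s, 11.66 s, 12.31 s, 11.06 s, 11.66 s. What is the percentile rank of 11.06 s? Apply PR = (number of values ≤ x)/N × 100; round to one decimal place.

N = 7.
Strictly below 11.06: 0. Equal to 11.06: 2.
PR = 2/7 × 100 = 28.6

28.6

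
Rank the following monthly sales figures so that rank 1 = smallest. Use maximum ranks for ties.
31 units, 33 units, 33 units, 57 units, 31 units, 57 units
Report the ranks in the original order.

Sorted (ascending): 31, 31, 33, 33, 57, 57
The 2 values of 31 occupy positions 1–2 → each gets rank 2.
The 2 values of 33 occupy positions 3–4 → each gets rank 4.
The 2 values of 57 occupy positions 5–6 → each gets rank 6.

2, 4, 4, 6, 2, 6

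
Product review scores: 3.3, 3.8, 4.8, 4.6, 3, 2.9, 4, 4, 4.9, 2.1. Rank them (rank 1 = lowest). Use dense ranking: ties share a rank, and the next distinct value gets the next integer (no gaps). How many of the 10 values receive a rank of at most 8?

9

Sorted (ascending): 2.1, 2.9, 3, 3.3, 3.8, 4, 4, 4.6, 4.8, 4.9
The 2 values of 4 share dense rank 6.
Remaining distinct values take the next consecutive integers.
Ranks ≤ 8: {1, 2, 3, 4, 5, 6, 6, 7, 8} → 9 values.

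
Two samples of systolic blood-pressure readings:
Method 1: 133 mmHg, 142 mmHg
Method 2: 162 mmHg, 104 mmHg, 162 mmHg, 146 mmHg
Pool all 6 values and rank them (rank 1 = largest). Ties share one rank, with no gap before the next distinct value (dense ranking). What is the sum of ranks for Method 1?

7

Sorted (descending): 162, 162, 146, 142, 133, 104
The 2 values of 162 share dense rank 1.
Remaining distinct values take the next consecutive integers.
Method 1 values → pooled ranks: 133→4, 142→3
Rank sum = 4 + 3 = 7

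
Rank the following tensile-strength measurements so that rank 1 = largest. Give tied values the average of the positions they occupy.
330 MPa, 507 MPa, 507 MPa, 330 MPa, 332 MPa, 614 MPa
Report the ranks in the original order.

5.5, 2.5, 2.5, 5.5, 4, 1

Sorted (descending): 614, 507, 507, 332, 330, 330
The 2 values of 507 occupy positions 2–3 → average rank (2+3)/2 = 2.5.
The 2 values of 330 occupy positions 5–6 → average rank (5+6)/2 = 5.5.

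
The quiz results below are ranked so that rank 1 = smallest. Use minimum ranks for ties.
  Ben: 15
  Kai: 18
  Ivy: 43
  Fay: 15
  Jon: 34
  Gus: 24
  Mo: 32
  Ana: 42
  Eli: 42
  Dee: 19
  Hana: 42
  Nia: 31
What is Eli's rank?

9

Sorted (ascending): 15, 15, 18, 19, 24, 31, 32, 34, 42, 42, 42, 43
The 2 values of 15 occupy positions 1–2 → each gets rank 1.
The 3 values of 42 occupy positions 9–11 → each gets rank 9.
Eli has value 42 → rank 9.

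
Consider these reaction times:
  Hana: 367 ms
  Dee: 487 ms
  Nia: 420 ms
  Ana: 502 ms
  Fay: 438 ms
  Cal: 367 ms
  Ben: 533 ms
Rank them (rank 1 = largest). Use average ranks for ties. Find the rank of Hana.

Sorted (descending): 533, 502, 487, 438, 420, 367, 367
The 2 values of 367 occupy positions 6–7 → average rank (6+7)/2 = 6.5.
Hana has value 367 ms → rank 6.5.

6.5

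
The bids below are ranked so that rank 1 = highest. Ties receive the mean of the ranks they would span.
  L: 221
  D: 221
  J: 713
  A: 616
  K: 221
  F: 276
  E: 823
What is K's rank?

Sorted (descending): 823, 713, 616, 276, 221, 221, 221
The 3 values of 221 occupy positions 5–7 → average rank 6.
K has value 221 → rank 6.

6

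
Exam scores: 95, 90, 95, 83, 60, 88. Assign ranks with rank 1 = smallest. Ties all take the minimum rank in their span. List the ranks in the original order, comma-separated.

5, 4, 5, 2, 1, 3

Sorted (ascending): 60, 83, 88, 90, 95, 95
The 2 values of 95 occupy positions 5–6 → each gets rank 5.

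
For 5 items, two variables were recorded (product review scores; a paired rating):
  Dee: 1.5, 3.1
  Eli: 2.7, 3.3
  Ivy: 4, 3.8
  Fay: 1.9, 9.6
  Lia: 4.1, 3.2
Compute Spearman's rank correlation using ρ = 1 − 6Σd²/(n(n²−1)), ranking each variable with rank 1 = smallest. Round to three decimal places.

Ranks of variable 1: 1, 3, 4, 2, 5
Ranks of variable 2: 1, 3, 4, 5, 2
d = r₁ − r₂: 0, 0, 0, -3, 3
d²: 0, 0, 0, 9, 9; Σd² = 18
ρ = 1 − 6·18/(5·24) = 1 − 108/120 = 0.100

0.100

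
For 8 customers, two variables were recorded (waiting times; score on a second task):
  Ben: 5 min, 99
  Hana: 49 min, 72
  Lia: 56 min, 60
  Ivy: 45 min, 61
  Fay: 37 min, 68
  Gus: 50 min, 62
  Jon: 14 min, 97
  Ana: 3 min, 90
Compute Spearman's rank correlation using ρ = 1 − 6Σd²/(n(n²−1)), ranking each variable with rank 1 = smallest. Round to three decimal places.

-0.810

Ranks of variable 1: 2, 6, 8, 5, 4, 7, 3, 1
Ranks of variable 2: 8, 5, 1, 2, 4, 3, 7, 6
d = r₁ − r₂: -6, 1, 7, 3, 0, 4, -4, -5
d²: 36, 1, 49, 9, 0, 16, 16, 25; Σd² = 152
ρ = 1 − 6·152/(8·63) = 1 − 912/504 = -0.810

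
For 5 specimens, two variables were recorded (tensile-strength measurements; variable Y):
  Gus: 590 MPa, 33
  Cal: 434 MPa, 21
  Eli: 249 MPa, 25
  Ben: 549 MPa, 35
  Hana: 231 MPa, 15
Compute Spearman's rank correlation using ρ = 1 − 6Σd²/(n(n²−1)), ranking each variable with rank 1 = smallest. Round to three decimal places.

0.800

Ranks of variable 1: 5, 3, 2, 4, 1
Ranks of variable 2: 4, 2, 3, 5, 1
d = r₁ − r₂: 1, 1, -1, -1, 0
d²: 1, 1, 1, 1, 0; Σd² = 4
ρ = 1 − 6·4/(5·24) = 1 − 24/120 = 0.800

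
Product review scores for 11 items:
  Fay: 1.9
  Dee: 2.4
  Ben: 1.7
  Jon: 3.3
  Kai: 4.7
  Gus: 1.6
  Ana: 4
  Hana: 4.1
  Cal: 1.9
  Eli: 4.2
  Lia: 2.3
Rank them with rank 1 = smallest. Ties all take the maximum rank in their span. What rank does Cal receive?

4

Sorted (ascending): 1.6, 1.7, 1.9, 1.9, 2.3, 2.4, 3.3, 4, 4.1, 4.2, 4.7
The 2 values of 1.9 occupy positions 3–4 → each gets rank 4.
Cal has value 1.9 → rank 4.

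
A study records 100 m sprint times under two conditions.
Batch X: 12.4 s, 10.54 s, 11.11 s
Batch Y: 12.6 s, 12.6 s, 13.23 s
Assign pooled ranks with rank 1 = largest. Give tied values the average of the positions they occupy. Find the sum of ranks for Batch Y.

Sorted (descending): 13.23, 12.6, 12.6, 12.4, 11.11, 10.54
The 2 values of 12.6 occupy positions 2–3 → average rank (2+3)/2 = 2.5.
Batch Y values → pooled ranks: 12.6→2.5, 12.6→2.5, 13.23→1
Rank sum = 2.5 + 2.5 + 1 = 6

6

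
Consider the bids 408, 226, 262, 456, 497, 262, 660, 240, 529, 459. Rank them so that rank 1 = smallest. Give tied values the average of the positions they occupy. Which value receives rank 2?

240

Sorted (ascending): 226, 240, 262, 262, 408, 456, 459, 497, 529, 660
The 2 values of 262 occupy positions 3–4 → average rank (3+4)/2 = 3.5.
Rank 2 → value 240.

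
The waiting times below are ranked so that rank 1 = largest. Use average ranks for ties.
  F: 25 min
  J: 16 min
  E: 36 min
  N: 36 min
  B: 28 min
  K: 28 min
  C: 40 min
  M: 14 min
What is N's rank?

2.5

Sorted (descending): 40, 36, 36, 28, 28, 25, 16, 14
The 2 values of 36 occupy positions 2–3 → average rank (2+3)/2 = 2.5.
The 2 values of 28 occupy positions 4–5 → average rank (4+5)/2 = 4.5.
N has value 36 min → rank 2.5.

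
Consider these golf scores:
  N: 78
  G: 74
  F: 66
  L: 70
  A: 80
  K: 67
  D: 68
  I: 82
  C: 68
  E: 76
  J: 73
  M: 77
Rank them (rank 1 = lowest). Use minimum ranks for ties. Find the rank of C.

3

Sorted (ascending): 66, 67, 68, 68, 70, 73, 74, 76, 77, 78, 80, 82
The 2 values of 68 occupy positions 3–4 → each gets rank 3.
C has value 68 → rank 3.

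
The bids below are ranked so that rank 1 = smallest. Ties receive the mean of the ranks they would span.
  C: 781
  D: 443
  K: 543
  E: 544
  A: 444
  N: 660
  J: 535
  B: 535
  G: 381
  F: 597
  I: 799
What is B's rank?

4.5

Sorted (ascending): 381, 443, 444, 535, 535, 543, 544, 597, 660, 781, 799
The 2 values of 535 occupy positions 4–5 → average rank (4+5)/2 = 4.5.
B has value 535 → rank 4.5.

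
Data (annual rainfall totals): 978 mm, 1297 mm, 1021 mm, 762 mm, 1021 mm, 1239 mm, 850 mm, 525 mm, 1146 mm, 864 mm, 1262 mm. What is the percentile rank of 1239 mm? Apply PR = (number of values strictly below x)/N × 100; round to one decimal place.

72.7

N = 11.
Strictly below 1239: 8. Equal to 1239: 1.
PR = 8/11 × 100 = 72.7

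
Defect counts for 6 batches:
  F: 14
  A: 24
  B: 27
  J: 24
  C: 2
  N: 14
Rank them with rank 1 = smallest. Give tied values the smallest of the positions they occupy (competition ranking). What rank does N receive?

2

Sorted (ascending): 2, 14, 14, 24, 24, 27
The 2 values of 14 occupy positions 2–3 → each gets rank 2.
The 2 values of 24 occupy positions 4–5 → each gets rank 4.
N has value 14 → rank 2.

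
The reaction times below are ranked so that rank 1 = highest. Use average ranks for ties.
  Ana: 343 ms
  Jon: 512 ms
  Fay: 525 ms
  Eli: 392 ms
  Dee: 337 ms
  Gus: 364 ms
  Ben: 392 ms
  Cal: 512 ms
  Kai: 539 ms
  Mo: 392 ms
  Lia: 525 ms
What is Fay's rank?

Sorted (descending): 539, 525, 525, 512, 512, 392, 392, 392, 364, 343, 337
The 2 values of 525 occupy positions 2–3 → average rank (2+3)/2 = 2.5.
The 2 values of 512 occupy positions 4–5 → average rank (4+5)/2 = 4.5.
The 3 values of 392 occupy positions 6–8 → average rank 7.
Fay has value 525 ms → rank 2.5.

2.5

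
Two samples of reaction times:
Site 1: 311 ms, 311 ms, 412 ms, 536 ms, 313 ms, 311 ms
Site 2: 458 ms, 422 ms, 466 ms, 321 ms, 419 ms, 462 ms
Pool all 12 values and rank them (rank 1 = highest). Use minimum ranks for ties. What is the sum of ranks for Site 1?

Sorted (descending): 536, 466, 462, 458, 422, 419, 412, 321, 313, 311, 311, 311
The 3 values of 311 occupy positions 10–12 → each gets rank 10.
Site 1 values → pooled ranks: 311→10, 311→10, 412→7, 536→1, 313→9, 311→10
Rank sum = 10 + 10 + 7 + 1 + 9 + 10 = 47

47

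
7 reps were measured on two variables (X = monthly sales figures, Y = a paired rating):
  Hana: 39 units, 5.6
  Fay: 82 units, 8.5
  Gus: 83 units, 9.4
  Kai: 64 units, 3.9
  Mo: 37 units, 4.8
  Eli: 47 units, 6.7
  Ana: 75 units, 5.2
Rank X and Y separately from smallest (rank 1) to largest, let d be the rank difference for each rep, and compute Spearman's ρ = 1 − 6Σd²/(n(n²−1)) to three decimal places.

0.607

Ranks of variable 1: 2, 6, 7, 4, 1, 3, 5
Ranks of variable 2: 4, 6, 7, 1, 2, 5, 3
d = r₁ − r₂: -2, 0, 0, 3, -1, -2, 2
d²: 4, 0, 0, 9, 1, 4, 4; Σd² = 22
ρ = 1 − 6·22/(7·48) = 1 − 132/336 = 0.607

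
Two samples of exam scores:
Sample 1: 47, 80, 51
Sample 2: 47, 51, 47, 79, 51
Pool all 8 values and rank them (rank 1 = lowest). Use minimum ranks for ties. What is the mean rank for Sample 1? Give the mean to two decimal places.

Sorted (ascending): 47, 47, 47, 51, 51, 51, 79, 80
The 3 values of 47 occupy positions 1–3 → each gets rank 1.
The 3 values of 51 occupy positions 4–6 → each gets rank 4.
Sample 1 values → pooled ranks: 47→1, 80→8, 51→4
Mean rank = (1 + 8 + 4) / 3 = 4.33

4.33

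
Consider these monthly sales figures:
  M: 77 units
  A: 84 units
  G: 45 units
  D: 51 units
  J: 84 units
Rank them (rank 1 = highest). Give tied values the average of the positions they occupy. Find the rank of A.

Sorted (descending): 84, 84, 77, 51, 45
The 2 values of 84 occupy positions 1–2 → average rank (1+2)/2 = 1.5.
A has value 84 units → rank 1.5.

1.5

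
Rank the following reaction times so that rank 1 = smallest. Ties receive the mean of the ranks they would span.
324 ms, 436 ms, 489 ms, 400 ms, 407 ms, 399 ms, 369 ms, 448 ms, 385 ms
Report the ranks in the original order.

Sorted (ascending): 324, 369, 385, 399, 400, 407, 436, 448, 489
No ties — each value takes its position as its rank.

1, 7, 9, 5, 6, 4, 2, 8, 3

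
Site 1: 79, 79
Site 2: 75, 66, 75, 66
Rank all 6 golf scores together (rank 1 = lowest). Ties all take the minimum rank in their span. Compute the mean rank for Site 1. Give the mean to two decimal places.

Sorted (ascending): 66, 66, 75, 75, 79, 79
The 2 values of 66 occupy positions 1–2 → each gets rank 1.
The 2 values of 75 occupy positions 3–4 → each gets rank 3.
The 2 values of 79 occupy positions 5–6 → each gets rank 5.
Site 1 values → pooled ranks: 79→5, 79→5
Mean rank = (5 + 5) / 2 = 5.00

5.00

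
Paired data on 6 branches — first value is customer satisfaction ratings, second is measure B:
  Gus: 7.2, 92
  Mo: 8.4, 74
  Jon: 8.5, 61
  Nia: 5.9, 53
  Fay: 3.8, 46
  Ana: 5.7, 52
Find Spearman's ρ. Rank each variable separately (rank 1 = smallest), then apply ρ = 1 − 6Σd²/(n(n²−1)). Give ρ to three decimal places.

Ranks of variable 1: 4, 5, 6, 3, 1, 2
Ranks of variable 2: 6, 5, 4, 3, 1, 2
d = r₁ − r₂: -2, 0, 2, 0, 0, 0
d²: 4, 0, 4, 0, 0, 0; Σd² = 8
ρ = 1 − 6·8/(6·35) = 1 − 48/210 = 0.771

0.771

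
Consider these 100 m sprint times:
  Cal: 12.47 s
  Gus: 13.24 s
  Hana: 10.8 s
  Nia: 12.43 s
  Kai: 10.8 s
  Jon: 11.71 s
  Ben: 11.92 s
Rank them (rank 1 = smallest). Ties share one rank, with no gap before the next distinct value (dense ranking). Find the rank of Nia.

4

Sorted (ascending): 10.8, 10.8, 11.71, 11.92, 12.43, 12.47, 13.24
The 2 values of 10.8 share dense rank 1.
Remaining distinct values take the next consecutive integers.
Nia has value 12.43 s → rank 4.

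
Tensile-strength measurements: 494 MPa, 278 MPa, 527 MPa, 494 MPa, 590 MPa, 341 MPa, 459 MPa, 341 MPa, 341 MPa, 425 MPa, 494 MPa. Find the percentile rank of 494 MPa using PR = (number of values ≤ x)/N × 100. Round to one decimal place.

81.8

N = 11.
Strictly below 494: 6. Equal to 494: 3.
PR = 9/11 × 100 = 81.8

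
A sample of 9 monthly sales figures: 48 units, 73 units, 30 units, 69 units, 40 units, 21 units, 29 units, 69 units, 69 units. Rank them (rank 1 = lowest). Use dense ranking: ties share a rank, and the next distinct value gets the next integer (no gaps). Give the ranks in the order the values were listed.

5, 7, 3, 6, 4, 1, 2, 6, 6

Sorted (ascending): 21, 29, 30, 40, 48, 69, 69, 69, 73
The 3 values of 69 share dense rank 6.
Remaining distinct values take the next consecutive integers.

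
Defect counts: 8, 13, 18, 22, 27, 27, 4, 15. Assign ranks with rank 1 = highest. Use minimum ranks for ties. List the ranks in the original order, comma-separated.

7, 6, 4, 3, 1, 1, 8, 5

Sorted (descending): 27, 27, 22, 18, 15, 13, 8, 4
The 2 values of 27 occupy positions 1–2 → each gets rank 1.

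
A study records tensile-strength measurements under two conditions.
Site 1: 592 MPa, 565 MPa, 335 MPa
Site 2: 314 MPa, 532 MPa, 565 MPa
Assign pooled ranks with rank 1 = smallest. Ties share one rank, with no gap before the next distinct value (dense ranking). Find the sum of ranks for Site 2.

Sorted (ascending): 314, 335, 532, 565, 565, 592
The 2 values of 565 share dense rank 4.
Remaining distinct values take the next consecutive integers.
Site 2 values → pooled ranks: 314→1, 532→3, 565→4
Rank sum = 1 + 3 + 4 = 8

8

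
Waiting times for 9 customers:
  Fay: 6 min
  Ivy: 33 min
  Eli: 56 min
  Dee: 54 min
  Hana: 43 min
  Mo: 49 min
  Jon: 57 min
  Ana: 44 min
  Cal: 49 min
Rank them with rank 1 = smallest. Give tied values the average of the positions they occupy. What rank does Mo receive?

5.5

Sorted (ascending): 6, 33, 43, 44, 49, 49, 54, 56, 57
The 2 values of 49 occupy positions 5–6 → average rank (5+6)/2 = 5.5.
Mo has value 49 min → rank 5.5.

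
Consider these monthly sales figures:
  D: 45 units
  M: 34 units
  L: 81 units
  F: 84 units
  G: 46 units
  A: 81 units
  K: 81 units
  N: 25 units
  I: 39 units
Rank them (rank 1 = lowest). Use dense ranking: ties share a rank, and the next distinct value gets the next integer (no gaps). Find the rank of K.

Sorted (ascending): 25, 34, 39, 45, 46, 81, 81, 81, 84
The 3 values of 81 share dense rank 6.
Remaining distinct values take the next consecutive integers.
K has value 81 units → rank 6.

6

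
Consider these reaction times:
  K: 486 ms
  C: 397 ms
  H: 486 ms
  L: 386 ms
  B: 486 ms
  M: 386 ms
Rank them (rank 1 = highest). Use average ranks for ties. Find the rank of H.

Sorted (descending): 486, 486, 486, 397, 386, 386
The 3 values of 486 occupy positions 1–3 → average rank 2.
The 2 values of 386 occupy positions 5–6 → average rank (5+6)/2 = 5.5.
H has value 486 ms → rank 2.

2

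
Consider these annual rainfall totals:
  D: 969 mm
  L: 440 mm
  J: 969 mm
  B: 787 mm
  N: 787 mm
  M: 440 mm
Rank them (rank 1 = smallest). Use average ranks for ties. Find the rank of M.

1.5

Sorted (ascending): 440, 440, 787, 787, 969, 969
The 2 values of 440 occupy positions 1–2 → average rank (1+2)/2 = 1.5.
The 2 values of 787 occupy positions 3–4 → average rank (3+4)/2 = 3.5.
The 2 values of 969 occupy positions 5–6 → average rank (5+6)/2 = 5.5.
M has value 440 mm → rank 1.5.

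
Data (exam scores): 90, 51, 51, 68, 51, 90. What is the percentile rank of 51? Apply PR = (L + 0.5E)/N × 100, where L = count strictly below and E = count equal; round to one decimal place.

25.0

N = 6.
Strictly below 51: 0. Equal to 51: 3.
PR = (0 + 0.5·3)/6 × 100 = 25.0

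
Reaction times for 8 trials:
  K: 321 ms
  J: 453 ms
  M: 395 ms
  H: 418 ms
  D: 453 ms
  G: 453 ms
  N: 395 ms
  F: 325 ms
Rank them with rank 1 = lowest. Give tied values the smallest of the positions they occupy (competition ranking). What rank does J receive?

Sorted (ascending): 321, 325, 395, 395, 418, 453, 453, 453
The 2 values of 395 occupy positions 3–4 → each gets rank 3.
The 3 values of 453 occupy positions 6–8 → each gets rank 6.
J has value 453 ms → rank 6.

6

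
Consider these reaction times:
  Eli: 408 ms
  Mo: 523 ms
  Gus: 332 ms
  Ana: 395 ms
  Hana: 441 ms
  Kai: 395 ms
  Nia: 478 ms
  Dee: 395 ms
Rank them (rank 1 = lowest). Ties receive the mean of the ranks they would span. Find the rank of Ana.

3

Sorted (ascending): 332, 395, 395, 395, 408, 441, 478, 523
The 3 values of 395 occupy positions 2–4 → average rank 3.
Ana has value 395 ms → rank 3.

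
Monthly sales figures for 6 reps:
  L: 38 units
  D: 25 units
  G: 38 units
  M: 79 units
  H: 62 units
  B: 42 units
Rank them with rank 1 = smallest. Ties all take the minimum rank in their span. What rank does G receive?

2

Sorted (ascending): 25, 38, 38, 42, 62, 79
The 2 values of 38 occupy positions 2–3 → each gets rank 2.
G has value 38 units → rank 2.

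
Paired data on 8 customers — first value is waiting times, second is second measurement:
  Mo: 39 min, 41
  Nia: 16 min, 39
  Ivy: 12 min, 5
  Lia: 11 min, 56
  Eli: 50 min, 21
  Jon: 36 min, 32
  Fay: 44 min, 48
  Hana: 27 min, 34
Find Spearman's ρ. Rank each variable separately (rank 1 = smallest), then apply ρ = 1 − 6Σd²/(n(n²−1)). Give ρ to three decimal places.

Ranks of variable 1: 6, 3, 2, 1, 8, 5, 7, 4
Ranks of variable 2: 6, 5, 1, 8, 2, 3, 7, 4
d = r₁ − r₂: 0, -2, 1, -7, 6, 2, 0, 0
d²: 0, 4, 1, 49, 36, 4, 0, 0; Σd² = 94
ρ = 1 − 6·94/(8·63) = 1 − 564/504 = -0.119

-0.119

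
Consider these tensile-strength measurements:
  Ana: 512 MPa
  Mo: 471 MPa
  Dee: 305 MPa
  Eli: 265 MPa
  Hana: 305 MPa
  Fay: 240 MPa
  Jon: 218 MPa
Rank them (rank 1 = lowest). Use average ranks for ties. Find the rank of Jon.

Sorted (ascending): 218, 240, 265, 305, 305, 471, 512
The 2 values of 305 occupy positions 4–5 → average rank (4+5)/2 = 4.5.
Jon has value 218 MPa → rank 1.

1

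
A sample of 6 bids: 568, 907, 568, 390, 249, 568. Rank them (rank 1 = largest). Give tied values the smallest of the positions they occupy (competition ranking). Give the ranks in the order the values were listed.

Sorted (descending): 907, 568, 568, 568, 390, 249
The 3 values of 568 occupy positions 2–4 → each gets rank 2.

2, 1, 2, 5, 6, 2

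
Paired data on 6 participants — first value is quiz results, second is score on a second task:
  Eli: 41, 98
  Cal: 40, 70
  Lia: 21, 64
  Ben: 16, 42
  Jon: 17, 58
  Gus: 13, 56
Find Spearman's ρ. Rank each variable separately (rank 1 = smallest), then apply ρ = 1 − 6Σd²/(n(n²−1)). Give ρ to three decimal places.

Ranks of variable 1: 6, 5, 4, 2, 3, 1
Ranks of variable 2: 6, 5, 4, 1, 3, 2
d = r₁ − r₂: 0, 0, 0, 1, 0, -1
d²: 0, 0, 0, 1, 0, 1; Σd² = 2
ρ = 1 − 6·2/(6·35) = 1 − 12/210 = 0.943

0.943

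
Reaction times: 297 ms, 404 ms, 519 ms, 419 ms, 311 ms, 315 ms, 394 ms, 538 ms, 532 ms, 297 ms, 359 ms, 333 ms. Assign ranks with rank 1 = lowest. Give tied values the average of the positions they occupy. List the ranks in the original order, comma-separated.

1.5, 8, 10, 9, 3, 4, 7, 12, 11, 1.5, 6, 5

Sorted (ascending): 297, 297, 311, 315, 333, 359, 394, 404, 419, 519, 532, 538
The 2 values of 297 occupy positions 1–2 → average rank (1+2)/2 = 1.5.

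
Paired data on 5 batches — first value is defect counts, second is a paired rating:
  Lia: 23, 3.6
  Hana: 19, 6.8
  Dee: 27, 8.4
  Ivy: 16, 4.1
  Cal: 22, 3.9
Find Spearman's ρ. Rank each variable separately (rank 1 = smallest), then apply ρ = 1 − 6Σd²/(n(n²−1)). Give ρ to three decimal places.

Ranks of variable 1: 4, 2, 5, 1, 3
Ranks of variable 2: 1, 4, 5, 3, 2
d = r₁ − r₂: 3, -2, 0, -2, 1
d²: 9, 4, 0, 4, 1; Σd² = 18
ρ = 1 − 6·18/(5·24) = 1 − 108/120 = 0.100

0.100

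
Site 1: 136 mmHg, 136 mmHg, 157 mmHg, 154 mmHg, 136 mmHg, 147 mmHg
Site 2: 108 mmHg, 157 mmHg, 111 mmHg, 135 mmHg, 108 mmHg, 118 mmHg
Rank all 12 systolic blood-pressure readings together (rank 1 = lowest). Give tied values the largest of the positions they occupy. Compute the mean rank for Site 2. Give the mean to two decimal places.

4.67

Sorted (ascending): 108, 108, 111, 118, 135, 136, 136, 136, 147, 154, 157, 157
The 2 values of 108 occupy positions 1–2 → each gets rank 2.
The 3 values of 136 occupy positions 6–8 → each gets rank 8.
The 2 values of 157 occupy positions 11–12 → each gets rank 12.
Site 2 values → pooled ranks: 108→2, 157→12, 111→3, 135→5, 108→2, 118→4
Mean rank = (2 + 12 + 3 + 5 + 2 + 4) / 6 = 4.67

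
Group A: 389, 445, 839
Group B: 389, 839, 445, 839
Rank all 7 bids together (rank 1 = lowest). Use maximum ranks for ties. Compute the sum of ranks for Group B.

Sorted (ascending): 389, 389, 445, 445, 839, 839, 839
The 2 values of 389 occupy positions 1–2 → each gets rank 2.
The 2 values of 445 occupy positions 3–4 → each gets rank 4.
The 3 values of 839 occupy positions 5–7 → each gets rank 7.
Group B values → pooled ranks: 389→2, 839→7, 445→4, 839→7
Rank sum = 2 + 7 + 4 + 7 = 20

20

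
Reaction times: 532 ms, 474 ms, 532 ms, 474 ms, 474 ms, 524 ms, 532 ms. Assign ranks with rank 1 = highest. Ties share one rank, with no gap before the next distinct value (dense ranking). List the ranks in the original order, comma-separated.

1, 3, 1, 3, 3, 2, 1

Sorted (descending): 532, 532, 532, 524, 474, 474, 474
The 3 values of 532 share dense rank 1.
The 3 values of 474 share dense rank 3.
Remaining distinct values take the next consecutive integers.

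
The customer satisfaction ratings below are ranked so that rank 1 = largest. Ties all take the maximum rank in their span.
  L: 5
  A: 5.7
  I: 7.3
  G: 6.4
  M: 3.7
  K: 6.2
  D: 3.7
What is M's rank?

7

Sorted (descending): 7.3, 6.4, 6.2, 5.7, 5, 3.7, 3.7
The 2 values of 3.7 occupy positions 6–7 → each gets rank 7.
M has value 3.7 → rank 7.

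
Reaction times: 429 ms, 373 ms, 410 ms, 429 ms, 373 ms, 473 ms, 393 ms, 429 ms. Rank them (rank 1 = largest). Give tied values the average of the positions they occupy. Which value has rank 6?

393

Sorted (descending): 473, 429, 429, 429, 410, 393, 373, 373
The 3 values of 429 occupy positions 2–4 → average rank 3.
The 2 values of 373 occupy positions 7–8 → average rank (7+8)/2 = 7.5.
Rank 6 → value 393.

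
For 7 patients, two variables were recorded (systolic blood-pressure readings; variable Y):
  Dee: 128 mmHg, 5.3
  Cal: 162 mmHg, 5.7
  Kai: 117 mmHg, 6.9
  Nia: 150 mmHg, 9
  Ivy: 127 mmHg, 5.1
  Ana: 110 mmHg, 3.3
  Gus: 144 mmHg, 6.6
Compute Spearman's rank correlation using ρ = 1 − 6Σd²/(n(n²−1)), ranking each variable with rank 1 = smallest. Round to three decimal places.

Ranks of variable 1: 4, 7, 2, 6, 3, 1, 5
Ranks of variable 2: 3, 4, 6, 7, 2, 1, 5
d = r₁ − r₂: 1, 3, -4, -1, 1, 0, 0
d²: 1, 9, 16, 1, 1, 0, 0; Σd² = 28
ρ = 1 − 6·28/(7·48) = 1 − 168/336 = 0.500

0.500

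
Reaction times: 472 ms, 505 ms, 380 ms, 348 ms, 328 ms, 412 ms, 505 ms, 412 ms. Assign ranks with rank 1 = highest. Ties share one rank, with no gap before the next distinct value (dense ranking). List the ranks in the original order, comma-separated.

2, 1, 4, 5, 6, 3, 1, 3

Sorted (descending): 505, 505, 472, 412, 412, 380, 348, 328
The 2 values of 505 share dense rank 1.
The 2 values of 412 share dense rank 3.
Remaining distinct values take the next consecutive integers.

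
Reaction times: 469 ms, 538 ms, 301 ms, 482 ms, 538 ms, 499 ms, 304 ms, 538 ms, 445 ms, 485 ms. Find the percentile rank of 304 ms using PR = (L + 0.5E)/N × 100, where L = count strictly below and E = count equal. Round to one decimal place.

15.0

N = 10.
Strictly below 304: 1. Equal to 304: 1.
PR = (1 + 0.5·1)/10 × 100 = 15.0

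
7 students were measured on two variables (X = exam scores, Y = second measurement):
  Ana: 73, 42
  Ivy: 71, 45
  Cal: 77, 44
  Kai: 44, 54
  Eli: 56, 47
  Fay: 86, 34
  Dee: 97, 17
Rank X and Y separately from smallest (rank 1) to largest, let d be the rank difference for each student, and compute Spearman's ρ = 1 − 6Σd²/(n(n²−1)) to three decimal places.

Ranks of variable 1: 4, 3, 5, 1, 2, 6, 7
Ranks of variable 2: 3, 5, 4, 7, 6, 2, 1
d = r₁ − r₂: 1, -2, 1, -6, -4, 4, 6
d²: 1, 4, 1, 36, 16, 16, 36; Σd² = 110
ρ = 1 − 6·110/(7·48) = 1 − 660/336 = -0.964

-0.964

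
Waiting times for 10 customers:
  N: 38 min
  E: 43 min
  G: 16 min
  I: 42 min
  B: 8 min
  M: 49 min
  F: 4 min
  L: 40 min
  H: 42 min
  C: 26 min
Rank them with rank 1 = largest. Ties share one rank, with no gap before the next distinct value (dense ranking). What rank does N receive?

5

Sorted (descending): 49, 43, 42, 42, 40, 38, 26, 16, 8, 4
The 2 values of 42 share dense rank 3.
Remaining distinct values take the next consecutive integers.
N has value 38 min → rank 5.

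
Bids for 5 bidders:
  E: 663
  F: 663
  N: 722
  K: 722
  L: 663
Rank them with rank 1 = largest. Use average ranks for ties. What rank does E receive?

Sorted (descending): 722, 722, 663, 663, 663
The 2 values of 722 occupy positions 1–2 → average rank (1+2)/2 = 1.5.
The 3 values of 663 occupy positions 3–5 → average rank 4.
E has value 663 → rank 4.

4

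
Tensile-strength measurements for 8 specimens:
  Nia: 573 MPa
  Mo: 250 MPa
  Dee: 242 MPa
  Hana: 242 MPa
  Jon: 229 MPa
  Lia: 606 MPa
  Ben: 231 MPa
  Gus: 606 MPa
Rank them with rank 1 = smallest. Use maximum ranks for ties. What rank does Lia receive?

Sorted (ascending): 229, 231, 242, 242, 250, 573, 606, 606
The 2 values of 242 occupy positions 3–4 → each gets rank 4.
The 2 values of 606 occupy positions 7–8 → each gets rank 8.
Lia has value 606 MPa → rank 8.

8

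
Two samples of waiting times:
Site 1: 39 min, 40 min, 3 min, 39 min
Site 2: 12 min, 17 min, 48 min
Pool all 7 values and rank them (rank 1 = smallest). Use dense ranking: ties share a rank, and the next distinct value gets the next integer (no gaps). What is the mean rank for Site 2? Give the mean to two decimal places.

Sorted (ascending): 3, 12, 17, 39, 39, 40, 48
The 2 values of 39 share dense rank 4.
Remaining distinct values take the next consecutive integers.
Site 2 values → pooled ranks: 12→2, 17→3, 48→6
Mean rank = (2 + 3 + 6) / 3 = 3.67

3.67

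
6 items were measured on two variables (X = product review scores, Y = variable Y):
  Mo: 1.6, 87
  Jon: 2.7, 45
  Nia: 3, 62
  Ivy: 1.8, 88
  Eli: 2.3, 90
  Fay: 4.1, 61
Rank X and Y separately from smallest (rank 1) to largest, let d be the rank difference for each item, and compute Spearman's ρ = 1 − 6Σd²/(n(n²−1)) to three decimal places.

-0.600

Ranks of variable 1: 1, 4, 5, 2, 3, 6
Ranks of variable 2: 4, 1, 3, 5, 6, 2
d = r₁ − r₂: -3, 3, 2, -3, -3, 4
d²: 9, 9, 4, 9, 9, 16; Σd² = 56
ρ = 1 − 6·56/(6·35) = 1 − 336/210 = -0.600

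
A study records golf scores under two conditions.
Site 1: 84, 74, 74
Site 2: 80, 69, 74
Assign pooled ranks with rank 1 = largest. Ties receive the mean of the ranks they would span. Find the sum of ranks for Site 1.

Sorted (descending): 84, 80, 74, 74, 74, 69
The 3 values of 74 occupy positions 3–5 → average rank 4.
Site 1 values → pooled ranks: 84→1, 74→4, 74→4
Rank sum = 1 + 4 + 4 = 9

9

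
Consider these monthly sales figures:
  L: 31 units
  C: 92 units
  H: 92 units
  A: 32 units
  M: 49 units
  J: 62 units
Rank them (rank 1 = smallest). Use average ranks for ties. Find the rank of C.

5.5

Sorted (ascending): 31, 32, 49, 62, 92, 92
The 2 values of 92 occupy positions 5–6 → average rank (5+6)/2 = 5.5.
C has value 92 units → rank 5.5.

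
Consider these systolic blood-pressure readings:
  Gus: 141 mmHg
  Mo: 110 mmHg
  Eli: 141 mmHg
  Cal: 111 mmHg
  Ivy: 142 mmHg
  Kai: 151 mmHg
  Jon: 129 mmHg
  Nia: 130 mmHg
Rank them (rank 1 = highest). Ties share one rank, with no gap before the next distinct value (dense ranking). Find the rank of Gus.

3

Sorted (descending): 151, 142, 141, 141, 130, 129, 111, 110
The 2 values of 141 share dense rank 3.
Remaining distinct values take the next consecutive integers.
Gus has value 141 mmHg → rank 3.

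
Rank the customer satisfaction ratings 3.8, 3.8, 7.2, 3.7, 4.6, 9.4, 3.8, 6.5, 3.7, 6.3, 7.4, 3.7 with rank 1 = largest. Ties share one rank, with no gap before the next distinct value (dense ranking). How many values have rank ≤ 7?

Sorted (descending): 9.4, 7.4, 7.2, 6.5, 6.3, 4.6, 3.8, 3.8, 3.8, 3.7, 3.7, 3.7
The 3 values of 3.8 share dense rank 7.
The 3 values of 3.7 share dense rank 8.
Remaining distinct values take the next consecutive integers.
Ranks ≤ 7: {1, 2, 3, 4, 5, 6, 7, 7, 7} → 9 values.

9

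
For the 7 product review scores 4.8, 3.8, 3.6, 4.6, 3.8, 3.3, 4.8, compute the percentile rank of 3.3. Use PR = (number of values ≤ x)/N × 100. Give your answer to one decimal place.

N = 7.
Strictly below 3.3: 0. Equal to 3.3: 1.
PR = 1/7 × 100 = 14.3

14.3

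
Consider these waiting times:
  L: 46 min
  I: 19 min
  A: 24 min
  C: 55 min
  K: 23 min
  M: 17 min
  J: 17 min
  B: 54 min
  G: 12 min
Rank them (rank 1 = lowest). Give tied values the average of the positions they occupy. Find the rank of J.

2.5

Sorted (ascending): 12, 17, 17, 19, 23, 24, 46, 54, 55
The 2 values of 17 occupy positions 2–3 → average rank (2+3)/2 = 2.5.
J has value 17 min → rank 2.5.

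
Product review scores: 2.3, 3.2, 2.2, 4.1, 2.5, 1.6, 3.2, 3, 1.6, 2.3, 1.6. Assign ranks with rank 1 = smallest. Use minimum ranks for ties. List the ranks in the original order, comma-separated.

Sorted (ascending): 1.6, 1.6, 1.6, 2.2, 2.3, 2.3, 2.5, 3, 3.2, 3.2, 4.1
The 3 values of 1.6 occupy positions 1–3 → each gets rank 1.
The 2 values of 2.3 occupy positions 5–6 → each gets rank 5.
The 2 values of 3.2 occupy positions 9–10 → each gets rank 9.

5, 9, 4, 11, 7, 1, 9, 8, 1, 5, 1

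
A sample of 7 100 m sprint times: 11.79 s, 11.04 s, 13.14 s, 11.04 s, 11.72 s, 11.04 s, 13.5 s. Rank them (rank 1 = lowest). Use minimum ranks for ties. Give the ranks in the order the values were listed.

5, 1, 6, 1, 4, 1, 7

Sorted (ascending): 11.04, 11.04, 11.04, 11.72, 11.79, 13.14, 13.5
The 3 values of 11.04 occupy positions 1–3 → each gets rank 1.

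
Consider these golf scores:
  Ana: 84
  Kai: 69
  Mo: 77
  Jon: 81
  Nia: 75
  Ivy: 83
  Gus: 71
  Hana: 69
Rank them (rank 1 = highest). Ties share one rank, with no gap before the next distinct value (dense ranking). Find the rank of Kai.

Sorted (descending): 84, 83, 81, 77, 75, 71, 69, 69
The 2 values of 69 share dense rank 7.
Remaining distinct values take the next consecutive integers.
Kai has value 69 → rank 7.

7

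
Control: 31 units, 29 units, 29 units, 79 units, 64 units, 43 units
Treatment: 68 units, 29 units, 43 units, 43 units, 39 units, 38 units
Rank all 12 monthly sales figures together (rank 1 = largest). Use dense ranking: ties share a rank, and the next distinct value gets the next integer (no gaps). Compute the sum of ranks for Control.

Sorted (descending): 79, 68, 64, 43, 43, 43, 39, 38, 31, 29, 29, 29
The 3 values of 43 share dense rank 4.
The 3 values of 29 share dense rank 8.
Remaining distinct values take the next consecutive integers.
Control values → pooled ranks: 31→7, 29→8, 29→8, 79→1, 64→3, 43→4
Rank sum = 7 + 8 + 8 + 1 + 3 + 4 = 31

31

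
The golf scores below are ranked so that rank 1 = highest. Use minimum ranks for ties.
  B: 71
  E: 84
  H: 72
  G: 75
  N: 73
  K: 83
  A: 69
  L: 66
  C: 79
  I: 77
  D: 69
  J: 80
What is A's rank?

Sorted (descending): 84, 83, 80, 79, 77, 75, 73, 72, 71, 69, 69, 66
The 2 values of 69 occupy positions 10–11 → each gets rank 10.
A has value 69 → rank 10.

10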